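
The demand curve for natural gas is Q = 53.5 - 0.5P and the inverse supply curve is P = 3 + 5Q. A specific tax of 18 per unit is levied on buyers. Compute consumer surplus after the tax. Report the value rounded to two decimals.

Rewriting demand in inverse form: P = 107 - 2Q.
Pre-tax equilibrium: 107 - 2Q = 3 + 5Q gives Q* = 14.8571, P* = 77.2857.
With the tax, buyers' net willingness to pay falls by 18: (107 - 18) - 2Q = 3 + 5Q, so Q_t = 12.2857. Buyers pay P_b = 82.4286; sellers receive P_s = P_b - 18 = 64.4286.
CS = (1/2)(Q_t)(107 - P_b) = (1/2)(12.2857)(24.5714) = 150.9388.

150.94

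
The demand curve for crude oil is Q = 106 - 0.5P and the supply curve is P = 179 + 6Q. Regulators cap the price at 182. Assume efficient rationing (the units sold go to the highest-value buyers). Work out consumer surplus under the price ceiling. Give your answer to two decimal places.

Rewriting demand in inverse form: P = 212 - 2Q.
Without the control, 212 - 2Q = 179 + 6Q so Q* = 4.125 and P* = 203.75.
At the ceiling price 182, quantity supplied is (182 - 179)/6 = 0.5; supply is the short side, so Q = 0.5 trades at P = 182.
The demand price at Q = 0.5 is 211. CS is the trapezoid between demand and 182 over [0, 0.5]: (1/2)[(212 - 182) + (211 - 182)](0.5) = 14.75.

14.75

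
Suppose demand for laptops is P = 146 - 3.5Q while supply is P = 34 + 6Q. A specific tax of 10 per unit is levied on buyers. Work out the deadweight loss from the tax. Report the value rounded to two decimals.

Pre-tax equilibrium: 146 - 3.5Q = 34 + 6Q gives Q* = 11.7895, P* = 104.7368.
With the tax, buyers' net willingness to pay falls by 10: (146 - 10) - 3.5Q = 34 + 6Q, so Q_t = 10.7368. Buyers pay P_b = 108.4211; sellers receive P_s = P_b - 10 = 98.4211.
Deadweight loss is the triangle between the curves from Q_t to Q*: (1/2)(11.7895 - 10.7368)(10) = 5.2632.

5.26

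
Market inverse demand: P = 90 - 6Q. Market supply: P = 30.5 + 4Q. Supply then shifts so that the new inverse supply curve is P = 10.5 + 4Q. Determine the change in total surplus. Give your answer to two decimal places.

Initial equilibrium: Q_0 = 5.95, P_0 = 54.3; CS_0 = (1/2)(5.95)(35.7) = 106.2075, PS_0 = (1/2)(5.95)(23.8) = 70.805.
New equilibrium: 90 - 6Q = 10.5 + 4Q gives Q_1 = 7.95, P_1 = 42.3; CS_1 = 189.6075, PS_1 = 126.405.
Change in total surplus = (189.6075 + 126.405) - (106.2075 + 70.805) = 139.

139.00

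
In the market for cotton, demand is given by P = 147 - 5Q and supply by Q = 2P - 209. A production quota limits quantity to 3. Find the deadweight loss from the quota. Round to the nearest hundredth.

Rewriting supply in inverse form: P = 104.5 + 0.5Q.
Unrestricted equilibrium: Q* = (147 - 104.5)/(5 + 0.5) = 7.7273.
At Q = 3 the demand price is 147 - 5(3) = 132 and the supply price is 104.5 + 0.5(3) = 106.
DWL = (1/2)(gap between curves at 3) x (Q* - 3) = (1/2)(26)(4.7273) = 61.4545.

61.45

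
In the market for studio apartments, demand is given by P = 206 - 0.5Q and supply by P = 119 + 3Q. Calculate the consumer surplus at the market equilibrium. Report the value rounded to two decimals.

154.47

Setting demand equal to supply, 87 = 3.5Q, so Q* = 24.8571 and P* = 193.5714.
Consumer surplus is the triangle under demand above P*: (1/2)(24.8571)(206 - 193.5714) = (1/2)(24.8571)(12.4286) = 154.4694.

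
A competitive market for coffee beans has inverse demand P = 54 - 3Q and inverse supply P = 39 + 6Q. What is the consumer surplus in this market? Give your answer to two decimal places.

4.17

Equilibrium: 54 - 3Q = 39 + 6Q, so Q* = 1.6667 and P* = 49.
CS is the area between the demand curve and P* from 0 to Q*: (1/2)(1.6667)(5) = 4.1667.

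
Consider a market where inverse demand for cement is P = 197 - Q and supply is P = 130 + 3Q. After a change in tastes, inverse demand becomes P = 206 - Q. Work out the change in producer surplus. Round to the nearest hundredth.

120.66

Initial equilibrium: Q_0 = 16.75, P_0 = 180.25; CS_0 = (1/2)(16.75)(16.75) = 140.2812, PS_0 = (1/2)(16.75)(50.25) = 420.8438.
New equilibrium: 206 - Q = 130 + 3Q gives Q_1 = 19, P_1 = 187; CS_1 = 180.5, PS_1 = 541.5.
Change in producer surplus = 541.5 - 420.8438 = 120.6562.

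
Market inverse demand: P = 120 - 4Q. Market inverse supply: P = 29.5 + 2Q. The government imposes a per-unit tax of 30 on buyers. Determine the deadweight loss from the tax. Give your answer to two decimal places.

75.00

Pre-tax equilibrium: 120 - 4Q = 29.5 + 2Q gives Q* = 15.0833, P* = 59.6667.
A tax on buyers shifts demand down by 30: (120 - 30) - 4Q = 29.5 + 2Q, so Q_t = 10.0833. Buyers pay P_b = 79.6667; sellers receive P_s = P_b - 30 = 49.6667.
The welfare triangle lost has base Q* - Q_t = 5 and height t = 30, so DWL = (1/2)(5)(30) = 75.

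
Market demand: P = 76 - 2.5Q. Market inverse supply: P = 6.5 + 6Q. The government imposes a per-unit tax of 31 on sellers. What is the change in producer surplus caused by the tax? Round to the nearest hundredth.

-139.02

Pre-tax equilibrium: 76 - 2.5Q = 6.5 + 6Q gives Q* = 8.1765, P* = 55.5588.
A tax on sellers shifts supply up by 31: 76 - 2.5Q = 6.5 + 6Q + 31, so Q_t = 4.5294. Buyers pay P_b = 64.6765; sellers receive P_s = P_b - 31 = 33.6765.
PS falls from (1/2)(8.1765)(49.0588) = 200.564 to (1/2)(4.5294)(27.1765) = 61.5467, a change of -139.0173.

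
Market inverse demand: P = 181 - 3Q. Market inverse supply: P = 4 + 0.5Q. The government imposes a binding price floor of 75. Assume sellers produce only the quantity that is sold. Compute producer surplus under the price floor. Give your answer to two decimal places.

2196.56

Free-market equilibrium: 181 - 3Q = 4 + 0.5Q gives Q* = 50.5714, P* = 29.2857.
At P = 75, buyers demand (181 - 75)/3 = 35.3333 while sellers would supply more, so the quantity traded is 35.3333 at price 75.
The supply price at Q = 35.3333 is 21.6667. PS is the trapezoid between 75 and supply over [0, 35.3333]: (1/2)[(75 - 4) + (75 - 21.6667)](35.3333) = 2196.5556.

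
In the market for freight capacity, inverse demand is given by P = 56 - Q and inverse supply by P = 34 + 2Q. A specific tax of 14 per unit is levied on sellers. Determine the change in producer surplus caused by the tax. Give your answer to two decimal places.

Without the tax, 56 - Q = 34 + 2Q so Q* = 7.3333 and P* = 48.6667.
A tax on sellers shifts supply up by 14: 56 - Q = 34 + 2Q + 14, so Q_t = 2.6667. Buyers pay P_b = 53.3333; sellers receive P_s = P_b - 14 = 39.3333.
PS falls from (1/2)(7.3333)(14.6667) = 53.7778 to (1/2)(2.6667)(5.3333) = 7.1111, a change of -46.6667.

-46.67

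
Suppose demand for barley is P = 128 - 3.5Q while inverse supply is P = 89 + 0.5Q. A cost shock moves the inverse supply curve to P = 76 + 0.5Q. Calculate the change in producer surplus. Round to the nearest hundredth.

Initial equilibrium: Q_0 = 9.75, P_0 = 93.875; CS_0 = (1/2)(9.75)(34.125) = 166.3594, PS_0 = (1/2)(9.75)(4.875) = 23.7656.
New equilibrium: 128 - 3.5Q = 76 + 0.5Q gives Q_1 = 13, P_1 = 82.5; CS_1 = 295.75, PS_1 = 42.25.
Change in producer surplus = 42.25 - 23.7656 = 18.4844.

18.48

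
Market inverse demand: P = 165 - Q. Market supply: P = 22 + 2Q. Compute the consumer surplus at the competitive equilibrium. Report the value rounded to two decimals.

Equilibrium: 165 - Q = 22 + 2Q, so Q* = 47.6667 and P* = 117.3333.
CS is the area between the demand curve and P* from 0 to Q*: (1/2)(47.6667)(47.6667) = 1136.0556.

1136.06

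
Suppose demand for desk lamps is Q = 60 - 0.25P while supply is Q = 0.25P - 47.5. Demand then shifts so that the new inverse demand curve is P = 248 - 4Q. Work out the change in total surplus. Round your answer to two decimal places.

Rewriting demand in inverse form: P = 240 - 4Q.
Rewriting supply in inverse form: P = 190 + 4Q.
Initial equilibrium: Q_0 = 6.25, P_0 = 215; CS_0 = (1/2)(6.25)(25) = 78.125, PS_0 = (1/2)(6.25)(25) = 78.125.
New equilibrium: 248 - 4Q = 190 + 4Q gives Q_1 = 7.25, P_1 = 219; CS_1 = 105.125, PS_1 = 105.125.
Change in total surplus = (105.125 + 105.125) - (78.125 + 78.125) = 54.

54.00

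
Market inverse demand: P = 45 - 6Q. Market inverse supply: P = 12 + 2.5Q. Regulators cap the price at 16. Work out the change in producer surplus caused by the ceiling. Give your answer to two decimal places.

-15.64

Without the control, 45 - 6Q = 12 + 2.5Q so Q* = 3.8824 and P* = 21.7059.
At the ceiling price 16, quantity supplied is (16 - 12)/2.5 = 1.6; supply is the short side, so Q = 1.6 trades at P = 16.
PS goes from (1/2)(3.8824)(9.7059) = 18.8408 to 3.2 (computed as (16 - 12)(1.6) - (1/2)(2.5)(1.6)^2), a change of -15.6408.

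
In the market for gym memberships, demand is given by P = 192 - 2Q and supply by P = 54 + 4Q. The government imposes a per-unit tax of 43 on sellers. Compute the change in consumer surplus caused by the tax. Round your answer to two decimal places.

Pre-tax equilibrium: 192 - 2Q = 54 + 4Q gives Q* = 23, P* = 146.
A tax on sellers shifts supply up by 43: 192 - 2Q = 54 + 4Q + 43, so Q_t = 15.8333. Buyers pay P_b = 160.3333; sellers receive P_s = P_b - 43 = 117.3333.
CS falls from (1/2)(23)(46) = 529 to (1/2)(15.8333)(31.6667) = 250.6944, a change of -278.3056.

-278.31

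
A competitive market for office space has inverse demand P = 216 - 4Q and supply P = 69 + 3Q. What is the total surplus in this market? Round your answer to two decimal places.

Setting demand equal to supply, 147 = 7Q, so Q* = 21 and P* = 132.
CS = (1/2)(21)(84) = 882 and PS = (1/2)(21)(63) = 661.5, so total surplus = 1543.5.

1543.50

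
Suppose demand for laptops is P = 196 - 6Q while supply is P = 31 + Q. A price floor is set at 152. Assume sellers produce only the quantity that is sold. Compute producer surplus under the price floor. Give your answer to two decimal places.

860.44

Free-market equilibrium: 196 - 6Q = 31 + Q gives Q* = 23.5714, P* = 54.5714.
At P = 152, buyers demand (196 - 152)/6 = 7.3333 while sellers would supply more, so the quantity traded is 7.3333 at price 152.
The supply price at Q = 7.3333 is 38.3333. PS is the trapezoid between 152 and supply over [0, 7.3333]: (1/2)[(152 - 31) + (152 - 38.3333)](7.3333) = 860.4444.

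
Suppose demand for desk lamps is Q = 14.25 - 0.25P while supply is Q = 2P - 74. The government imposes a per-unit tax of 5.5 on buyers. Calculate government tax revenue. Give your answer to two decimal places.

17.72

Rewriting demand in inverse form: P = 57 - 4Q.
Rewriting supply in inverse form: P = 37 + 0.5Q.
Pre-tax equilibrium: 57 - 4Q = 37 + 0.5Q gives Q* = 4.4444, P* = 39.2222.
A tax on buyers shifts demand down by 5.5: (57 - 5.5) - 4Q = 37 + 0.5Q, so Q_t = 3.2222. Buyers pay P_b = 44.1111; sellers receive P_s = P_b - 5.5 = 38.6111.
Revenue is the tax times quantity traded: 5.5 x 3.2222 = 17.7222.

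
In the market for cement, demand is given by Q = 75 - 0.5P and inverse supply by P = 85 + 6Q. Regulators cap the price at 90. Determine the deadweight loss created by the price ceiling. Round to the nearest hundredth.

212.67

Rewriting demand in inverse form: P = 150 - 2Q.
Free-market equilibrium: 150 - 2Q = 85 + 6Q gives Q* = 8.125, P* = 133.75.
At P = 90, sellers supply (90 - 85)/6 = 0.8333 while buyers want more, so the quantity traded is 0.8333 at price 90.
At Q = 0.8333 the demand price is 148.3333 and the supply price is 90. Deadweight loss is the triangle between the curves from 0.8333 to 8.125: (1/2)(148.3333 - 90)(8.125 - 0.8333) = 212.6736.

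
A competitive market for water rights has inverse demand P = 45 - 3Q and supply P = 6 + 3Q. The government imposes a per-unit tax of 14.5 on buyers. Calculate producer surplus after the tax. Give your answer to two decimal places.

Without the tax, 45 - 3Q = 6 + 3Q so Q* = 6.5 and P* = 25.5.
With the tax, buyers' net willingness to pay falls by 14.5: (45 - 14.5) - 3Q = 6 + 3Q, so Q_t = 4.0833. Buyers pay P_b = 32.75; sellers receive P_s = P_b - 14.5 = 18.25.
PS = (1/2)(Q_t)(P_s - 6) = (1/2)(4.0833)(12.25) = 25.0104.

25.01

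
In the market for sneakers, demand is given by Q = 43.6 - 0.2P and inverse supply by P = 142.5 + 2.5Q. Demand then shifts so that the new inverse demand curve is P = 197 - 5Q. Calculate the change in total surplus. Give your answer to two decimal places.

-182.00

Rewriting demand in inverse form: P = 218 - 5Q.
Initial equilibrium: Q_0 = 10.0667, P_0 = 167.6667; CS_0 = (1/2)(10.0667)(50.3333) = 253.3444, PS_0 = (1/2)(10.0667)(25.1667) = 126.6722.
New equilibrium: 197 - 5Q = 142.5 + 2.5Q gives Q_1 = 7.2667, P_1 = 160.6667; CS_1 = 132.0111, PS_1 = 66.0056.
Change in total surplus = (132.0111 + 66.0056) - (253.3444 + 126.6722) = -182.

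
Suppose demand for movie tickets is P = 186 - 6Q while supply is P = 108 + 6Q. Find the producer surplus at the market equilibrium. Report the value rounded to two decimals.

126.75

Set 186 - 6Q = 108 + 6Q, which gives 78 = 12Q, so Q* = 6.5 and P* = 186 - 6(6.5) = 147.
Producer surplus is the triangle above supply below P*: (1/2)(6.5)(147 - 108) = (1/2)(6.5)(39) = 126.75.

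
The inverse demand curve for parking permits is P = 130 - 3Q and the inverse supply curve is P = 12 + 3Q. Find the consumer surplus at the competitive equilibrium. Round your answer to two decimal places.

Setting demand equal to supply, 118 = 6Q, so Q* = 19.6667 and P* = 71.
Consumer surplus is the triangle under demand above P*: (1/2)(19.6667)(130 - 71) = (1/2)(19.6667)(59) = 580.1667.

580.17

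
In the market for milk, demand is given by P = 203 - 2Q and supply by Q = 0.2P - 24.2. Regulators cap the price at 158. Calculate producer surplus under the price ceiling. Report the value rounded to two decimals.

136.90

Rewriting supply in inverse form: P = 121 + 5Q.
Without the control, 203 - 2Q = 121 + 5Q so Q* = 11.7143 and P* = 179.5714.
At P = 158, sellers supply (158 - 121)/5 = 7.4 while buyers want more, so the quantity traded is 7.4 at price 158.
PS is the triangle above supply below 158: (1/2)(7.4)(158 - 121) = 136.9.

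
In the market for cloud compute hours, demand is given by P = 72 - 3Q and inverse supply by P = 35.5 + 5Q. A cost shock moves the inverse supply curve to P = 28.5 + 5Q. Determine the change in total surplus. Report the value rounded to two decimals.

Initial equilibrium: Q_0 = 4.5625, P_0 = 58.3125; CS_0 = (1/2)(4.5625)(13.6875) = 31.2246, PS_0 = (1/2)(4.5625)(22.8125) = 52.041.
New equilibrium: 72 - 3Q = 28.5 + 5Q gives Q_1 = 5.4375, P_1 = 55.6875; CS_1 = 44.3496, PS_1 = 73.916.
Change in total surplus = (44.3496 + 73.916) - (31.2246 + 52.041) = 35.

35.00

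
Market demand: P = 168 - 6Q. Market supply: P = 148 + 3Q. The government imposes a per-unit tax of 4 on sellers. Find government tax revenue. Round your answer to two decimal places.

Without the tax, 168 - 6Q = 148 + 3Q so Q* = 2.2222 and P* = 154.6667.
With the tax, sellers need 4 more per unit: 168 - 6Q = 148 + 3Q + 4, so Q_t = 1.7778. Buyers pay P_b = 157.3333; sellers receive P_s = P_b - 4 = 153.3333.
Tax revenue = t x Q_t = 4 x 1.7778 = 7.1111.

7.11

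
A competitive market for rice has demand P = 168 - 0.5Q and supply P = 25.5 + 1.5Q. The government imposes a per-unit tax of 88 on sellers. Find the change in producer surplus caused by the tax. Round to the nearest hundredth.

-3250.50

Without the tax, 168 - 0.5Q = 25.5 + 1.5Q so Q* = 71.25 and P* = 132.375.
A tax on sellers shifts supply up by 88: 168 - 0.5Q = 25.5 + 1.5Q + 88, so Q_t = 27.25. Buyers pay P_b = 154.375; sellers receive P_s = P_b - 88 = 66.375.
Producers lose the trapezoid between P_s and P* out to Q_t plus the triangle from Q_t to Q*: change in PS = 556.9219 - 3807.4219 = -3250.5.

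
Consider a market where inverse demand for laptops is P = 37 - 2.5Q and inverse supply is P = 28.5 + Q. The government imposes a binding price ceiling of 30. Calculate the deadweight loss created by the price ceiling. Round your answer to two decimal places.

1.51

Free-market equilibrium: 37 - 2.5Q = 28.5 + Q gives Q* = 2.4286, P* = 30.9286.
At P = 30, sellers supply (30 - 28.5)/1 = 1.5 while buyers want more, so the quantity traded is 1.5 at price 30.
At Q = 1.5 the demand price is 33.25 and the supply price is 30. Deadweight loss is the triangle between the curves from 1.5 to 2.4286: (1/2)(33.25 - 30)(2.4286 - 1.5) = 1.5089.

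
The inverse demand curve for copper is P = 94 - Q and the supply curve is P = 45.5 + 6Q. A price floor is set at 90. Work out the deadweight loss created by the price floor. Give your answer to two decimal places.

Free-market equilibrium: 94 - Q = 45.5 + 6Q gives Q* = 6.9286, P* = 87.0714.
At the floor price 90, quantity demanded is (94 - 90)/1 = 4; demand is the short side, so Q = 4 trades at P = 90.
The lost-trades triangle has base Q* - 4 = 2.9286 and height equal to the gap between the curves at Q = 4, which is 90 - 69.5 = 20.5. DWL = (1/2)(2.9286)(20.5) = 30.0179.

30.02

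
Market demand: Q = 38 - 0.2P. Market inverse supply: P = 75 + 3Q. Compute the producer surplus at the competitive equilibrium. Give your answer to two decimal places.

Rewriting demand in inverse form: P = 190 - 5Q.
Setting demand equal to supply, 115 = 8Q, so Q* = 14.375 and P* = 118.125.
Producer surplus is the triangle above supply below P*: (1/2)(14.375)(118.125 - 75) = (1/2)(14.375)(43.125) = 309.9609.

309.96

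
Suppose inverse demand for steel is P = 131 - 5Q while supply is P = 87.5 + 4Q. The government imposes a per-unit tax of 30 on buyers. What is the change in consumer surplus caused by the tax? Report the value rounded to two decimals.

Without the tax, 131 - 5Q = 87.5 + 4Q so Q* = 4.8333 and P* = 106.8333.
A tax on buyers shifts demand down by 30: (131 - 30) - 5Q = 87.5 + 4Q, so Q_t = 1.5. Buyers pay P_b = 123.5; sellers receive P_s = P_b - 30 = 93.5.
Consumers lose the trapezoid between P* and P_b out to Q_t plus the triangle from Q_t to Q*: change in CS = 5.625 - 58.4028 = -52.7778.

-52.78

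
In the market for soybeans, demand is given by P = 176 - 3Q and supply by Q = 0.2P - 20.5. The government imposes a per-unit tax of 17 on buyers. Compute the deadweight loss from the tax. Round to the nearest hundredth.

18.06

Rewriting supply in inverse form: P = 102.5 + 5Q.
Without the tax, 176 - 3Q = 102.5 + 5Q so Q* = 9.1875 and P* = 148.4375.
With the tax, buyers' net willingness to pay falls by 17: (176 - 17) - 3Q = 102.5 + 5Q, so Q_t = 7.0625. Buyers pay P_b = 154.8125; sellers receive P_s = P_b - 17 = 137.8125.
Deadweight loss is the triangle between the curves from Q_t to Q*: (1/2)(9.1875 - 7.0625)(17) = 18.0625.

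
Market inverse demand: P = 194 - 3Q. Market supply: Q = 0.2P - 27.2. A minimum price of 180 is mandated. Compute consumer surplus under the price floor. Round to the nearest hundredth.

32.67

Rewriting supply in inverse form: P = 136 + 5Q.
Without the control, 194 - 3Q = 136 + 5Q so Q* = 7.25 and P* = 172.25.
At the floor price 180, quantity demanded is (194 - 180)/3 = 4.6667; demand is the short side, so Q = 4.6667 trades at P = 180.
CS is the triangle under demand above 180: (1/2)(4.6667)(194 - 180) = 32.6667.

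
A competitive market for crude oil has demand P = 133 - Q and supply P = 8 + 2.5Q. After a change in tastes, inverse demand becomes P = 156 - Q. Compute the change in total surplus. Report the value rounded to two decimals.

Initial equilibrium: Q_0 = 35.7143, P_0 = 97.2857; CS_0 = (1/2)(35.7143)(35.7143) = 637.7551, PS_0 = (1/2)(35.7143)(89.2857) = 1594.3878.
New equilibrium: 156 - Q = 8 + 2.5Q gives Q_1 = 42.2857, P_1 = 113.7143; CS_1 = 894.0408, PS_1 = 2235.102.
Change in total surplus = (894.0408 + 2235.102) - (637.7551 + 1594.3878) = 897.

897.00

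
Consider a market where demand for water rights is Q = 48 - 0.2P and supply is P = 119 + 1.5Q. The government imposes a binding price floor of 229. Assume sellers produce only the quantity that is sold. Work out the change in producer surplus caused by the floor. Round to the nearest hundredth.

Rewriting demand in inverse form: P = 240 - 5Q.
Free-market equilibrium: 240 - 5Q = 119 + 1.5Q gives Q* = 18.6154, P* = 146.9231.
At P = 229, buyers demand (240 - 229)/5 = 2.2 while sellers would supply more, so the quantity traded is 2.2 at price 229.
PS goes from (1/2)(18.6154)(27.9231) = 259.8994 to 238.37 (computed as (229 - 119)(2.2) - (1/2)(1.5)(2.2)^2), a change of -21.5294.

-21.53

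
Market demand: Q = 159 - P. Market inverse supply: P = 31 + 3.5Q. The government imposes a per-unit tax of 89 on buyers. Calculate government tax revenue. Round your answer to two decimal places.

Rewriting demand in inverse form: P = 159 - Q.
Without the tax, 159 - Q = 31 + 3.5Q so Q* = 28.4444 and P* = 130.5556.
With the tax, buyers' net willingness to pay falls by 89: (159 - 89) - Q = 31 + 3.5Q, so Q_t = 8.6667. Buyers pay P_b = 150.3333; sellers receive P_s = P_b - 89 = 61.3333.
Tax revenue = t x Q_t = 89 x 8.6667 = 771.3333.

771.33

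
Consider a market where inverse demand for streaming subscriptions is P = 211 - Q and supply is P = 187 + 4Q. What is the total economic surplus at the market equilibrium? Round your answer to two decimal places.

Setting demand equal to supply, 24 = 5Q, so Q* = 4.8 and P* = 206.2.
Total surplus is the full triangle between the curves from 0 to Q*: (1/2)(4.8)(211 - 187) = 57.6.

57.60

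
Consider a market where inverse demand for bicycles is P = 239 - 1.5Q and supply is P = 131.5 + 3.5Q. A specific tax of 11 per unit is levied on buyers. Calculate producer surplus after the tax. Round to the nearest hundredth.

Pre-tax equilibrium: 239 - 1.5Q = 131.5 + 3.5Q gives Q* = 21.5, P* = 206.75.
With the tax, buyers' net willingness to pay falls by 11: (239 - 11) - 1.5Q = 131.5 + 3.5Q, so Q_t = 19.3. Buyers pay P_b = 210.05; sellers receive P_s = P_b - 11 = 199.05.
Producer surplus is the triangle above supply below P_s: (1/2)(19.3)(199.05 - 131.5) = 651.8575.

651.86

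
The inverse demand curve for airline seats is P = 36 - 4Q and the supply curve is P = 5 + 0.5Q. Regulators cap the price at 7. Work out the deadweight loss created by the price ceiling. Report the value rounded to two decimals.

Free-market equilibrium: 36 - 4Q = 5 + 0.5Q gives Q* = 6.8889, P* = 8.4444.
At P = 7, sellers supply (7 - 5)/0.5 = 4 while buyers want more, so the quantity traded is 4 at price 7.
At Q = 4 the demand price is 20 and the supply price is 7. Deadweight loss is the triangle between the curves from 4 to 6.8889: (1/2)(20 - 7)(6.8889 - 4) = 18.7778.

18.78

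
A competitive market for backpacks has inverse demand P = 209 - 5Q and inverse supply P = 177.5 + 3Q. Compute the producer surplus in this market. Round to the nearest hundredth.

23.26

Set 209 - 5Q = 177.5 + 3Q, which gives 31.5 = 8Q, so Q* = 3.9375 and P* = 209 - 5(3.9375) = 189.3125.
Producer surplus is the triangle above supply below P*: (1/2)(3.9375)(189.3125 - 177.5) = (1/2)(3.9375)(11.8125) = 23.2559.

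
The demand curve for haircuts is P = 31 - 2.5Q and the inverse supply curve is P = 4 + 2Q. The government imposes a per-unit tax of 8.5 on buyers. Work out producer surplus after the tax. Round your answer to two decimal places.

Pre-tax equilibrium: 31 - 2.5Q = 4 + 2Q gives Q* = 6, P* = 16.
With the tax, buyers' net willingness to pay falls by 8.5: (31 - 8.5) - 2.5Q = 4 + 2Q, so Q_t = 4.1111. Buyers pay P_b = 20.7222; sellers receive P_s = P_b - 8.5 = 12.2222.
PS = (1/2)(Q_t)(P_s - 4) = (1/2)(4.1111)(8.2222) = 16.9012.

16.90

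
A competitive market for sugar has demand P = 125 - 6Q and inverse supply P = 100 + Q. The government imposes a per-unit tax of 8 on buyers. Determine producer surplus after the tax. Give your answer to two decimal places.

2.95

Pre-tax equilibrium: 125 - 6Q = 100 + Q gives Q* = 3.5714, P* = 103.5714.
A tax on buyers shifts demand down by 8: (125 - 8) - 6Q = 100 + Q, so Q_t = 2.4286. Buyers pay P_b = 110.4286; sellers receive P_s = P_b - 8 = 102.4286.
PS = (1/2)(Q_t)(P_s - 100) = (1/2)(2.4286)(2.4286) = 2.949.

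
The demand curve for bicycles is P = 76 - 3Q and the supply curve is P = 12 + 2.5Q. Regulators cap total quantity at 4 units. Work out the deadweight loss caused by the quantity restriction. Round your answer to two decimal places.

Without the quota, 76 - 3Q = 12 + 2.5Q gives Q* = 11.6364.
At Q = 4 the demand price is 76 - 3(4) = 64 and the supply price is 12 + 2.5(4) = 22.
Deadweight loss is the triangle between the curves from 4 to 11.6364: (1/2)(64 - 22)(11.6364 - 4) = 160.3636.

160.36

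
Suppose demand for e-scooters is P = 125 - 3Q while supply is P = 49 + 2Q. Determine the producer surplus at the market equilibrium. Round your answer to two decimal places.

Equilibrium: 125 - 3Q = 49 + 2Q, so Q* = 15.2 and P* = 79.4.
PS is the area between P* and the supply curve from 0 to Q*: (1/2)(15.2)(30.4) = 231.04.

231.04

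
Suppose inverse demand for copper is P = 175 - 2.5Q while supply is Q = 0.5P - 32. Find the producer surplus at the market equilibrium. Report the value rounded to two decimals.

Rewriting supply in inverse form: P = 64 + 2Q.
Equilibrium: 175 - 2.5Q = 64 + 2Q, so Q* = 24.6667 and P* = 113.3333.
PS is the area between P* and the supply curve from 0 to Q*: (1/2)(24.6667)(49.3333) = 608.4444.

608.44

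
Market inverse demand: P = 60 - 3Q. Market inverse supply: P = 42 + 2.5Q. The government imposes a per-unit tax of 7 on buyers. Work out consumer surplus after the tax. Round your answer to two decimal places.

Pre-tax equilibrium: 60 - 3Q = 42 + 2.5Q gives Q* = 3.2727, P* = 50.1818.
A tax on buyers shifts demand down by 7: (60 - 7) - 3Q = 42 + 2.5Q, so Q_t = 2. Buyers pay P_b = 54; sellers receive P_s = P_b - 7 = 47.
CS = (1/2)(Q_t)(60 - P_b) = (1/2)(2)(6) = 6.

6.00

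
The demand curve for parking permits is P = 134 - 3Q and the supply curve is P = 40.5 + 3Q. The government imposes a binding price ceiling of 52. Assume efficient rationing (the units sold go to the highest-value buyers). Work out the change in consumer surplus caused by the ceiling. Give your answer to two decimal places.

Without the control, 134 - 3Q = 40.5 + 3Q so Q* = 15.5833 and P* = 87.25.
At the ceiling price 52, quantity supplied is (52 - 40.5)/3 = 3.8333; supply is the short side, so Q = 3.8333 trades at P = 52.
CS goes from (1/2)(15.5833)(46.75) = 364.2604 to 292.2917 (computed as (134 - 52)(3.8333) - (1/2)(3)(3.8333)^2), a change of -71.9688.

-71.97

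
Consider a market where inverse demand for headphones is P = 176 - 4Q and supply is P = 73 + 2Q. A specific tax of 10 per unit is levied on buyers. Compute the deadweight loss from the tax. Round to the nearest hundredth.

8.33

Without the tax, 176 - 4Q = 73 + 2Q so Q* = 17.1667 and P* = 107.3333.
With the tax, buyers' net willingness to pay falls by 10: (176 - 10) - 4Q = 73 + 2Q, so Q_t = 15.5. Buyers pay P_b = 114; sellers receive P_s = P_b - 10 = 104.
The welfare triangle lost has base Q* - Q_t = 1.6667 and height t = 10, so DWL = (1/2)(1.6667)(10) = 8.3333.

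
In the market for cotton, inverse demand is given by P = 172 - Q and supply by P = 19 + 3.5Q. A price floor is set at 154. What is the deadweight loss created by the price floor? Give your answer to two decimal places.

Without the control, 172 - Q = 19 + 3.5Q so Q* = 34 and P* = 138.
At P = 154, buyers demand (172 - 154)/1 = 18 while sellers would supply more, so the quantity traded is 18 at price 154.
The lost-trades triangle has base Q* - 18 = 16 and height equal to the gap between the curves at Q = 18, which is 154 - 82 = 72. DWL = (1/2)(16)(72) = 576.

576.00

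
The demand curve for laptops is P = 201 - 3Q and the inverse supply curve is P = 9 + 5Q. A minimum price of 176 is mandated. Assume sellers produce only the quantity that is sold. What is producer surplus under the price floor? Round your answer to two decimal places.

Free-market equilibrium: 201 - 3Q = 9 + 5Q gives Q* = 24, P* = 129.
At the floor price 176, quantity demanded is (201 - 176)/3 = 8.3333; demand is the short side, so Q = 8.3333 trades at P = 176.
The supply price at Q = 8.3333 is 50.6667. PS is the trapezoid between 176 and supply over [0, 8.3333]: (1/2)[(176 - 9) + (176 - 50.6667)](8.3333) = 1218.0556.

1218.06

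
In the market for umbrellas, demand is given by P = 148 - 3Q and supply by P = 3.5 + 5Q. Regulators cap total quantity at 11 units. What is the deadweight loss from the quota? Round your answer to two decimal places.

199.52

Without the quota, 148 - 3Q = 3.5 + 5Q gives Q* = 18.0625.
At Q = 11 the demand price is 148 - 3(11) = 115 and the supply price is 3.5 + 5(11) = 58.5.
DWL = (1/2)(gap between curves at 11) x (Q* - 11) = (1/2)(56.5)(7.0625) = 199.5156.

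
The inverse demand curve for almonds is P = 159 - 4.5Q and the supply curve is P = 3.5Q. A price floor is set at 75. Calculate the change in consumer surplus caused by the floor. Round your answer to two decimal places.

Free-market equilibrium: 159 - 4.5Q = 3.5Q gives Q* = 19.875, P* = 69.5625.
At the floor price 75, quantity demanded is (159 - 75)/4.5 = 18.6667; demand is the short side, so Q = 18.6667 trades at P = 75.
CS goes from (1/2)(19.875)(89.4375) = 888.7852 to 784 (computed as (159 - 75)(18.6667) - (1/2)(4.5)(18.6667)^2), a change of -104.7852.

-104.79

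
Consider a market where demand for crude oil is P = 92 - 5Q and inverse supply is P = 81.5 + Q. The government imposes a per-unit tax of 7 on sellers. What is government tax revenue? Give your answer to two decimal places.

4.08

Pre-tax equilibrium: 92 - 5Q = 81.5 + Q gives Q* = 1.75, P* = 83.25.
With the tax, sellers need 7 more per unit: 92 - 5Q = 81.5 + Q + 7, so Q_t = 0.5833. Buyers pay P_b = 89.0833; sellers receive P_s = P_b - 7 = 82.0833.
Tax revenue = t x Q_t = 7 x 0.5833 = 4.0833.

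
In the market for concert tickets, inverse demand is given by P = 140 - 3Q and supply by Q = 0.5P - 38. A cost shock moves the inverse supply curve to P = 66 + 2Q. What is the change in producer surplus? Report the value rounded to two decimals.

55.20

Rewriting supply in inverse form: P = 76 + 2Q.
Initial equilibrium: Q_0 = 12.8, P_0 = 101.6; CS_0 = (1/2)(12.8)(38.4) = 245.76, PS_0 = (1/2)(12.8)(25.6) = 163.84.
New equilibrium: 140 - 3Q = 66 + 2Q gives Q_1 = 14.8, P_1 = 95.6; CS_1 = 328.56, PS_1 = 219.04.
Change in producer surplus = 219.04 - 163.84 = 55.2.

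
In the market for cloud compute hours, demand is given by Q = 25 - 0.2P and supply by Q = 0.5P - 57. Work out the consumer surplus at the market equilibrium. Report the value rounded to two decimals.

Rewriting demand in inverse form: P = 125 - 5Q.
Rewriting supply in inverse form: P = 114 + 2Q.
Set 125 - 5Q = 114 + 2Q, which gives 11 = 7Q, so Q* = 1.5714 and P* = 125 - 5(1.5714) = 117.1429.
Consumer surplus is the triangle under demand above P*: (1/2)(1.5714)(125 - 117.1429) = (1/2)(1.5714)(7.8571) = 6.1735.

6.17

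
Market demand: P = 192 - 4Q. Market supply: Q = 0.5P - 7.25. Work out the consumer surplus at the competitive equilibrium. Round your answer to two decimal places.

1750.35

Rewriting supply in inverse form: P = 14.5 + 2Q.
Setting demand equal to supply, 177.5 = 6Q, so Q* = 29.5833 and P* = 73.6667.
Consumer surplus is the triangle under demand above P*: (1/2)(29.5833)(192 - 73.6667) = (1/2)(29.5833)(118.3333) = 1750.3472.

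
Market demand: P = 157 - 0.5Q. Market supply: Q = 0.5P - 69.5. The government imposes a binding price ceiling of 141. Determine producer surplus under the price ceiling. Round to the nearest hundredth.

Rewriting supply in inverse form: P = 139 + 2Q.
Free-market equilibrium: 157 - 0.5Q = 139 + 2Q gives Q* = 7.2, P* = 153.4.
At P = 141, sellers supply (141 - 139)/2 = 1 while buyers want more, so the quantity traded is 1 at price 141.
PS is the triangle above supply below 141: (1/2)(1)(141 - 139) = 1.

1.00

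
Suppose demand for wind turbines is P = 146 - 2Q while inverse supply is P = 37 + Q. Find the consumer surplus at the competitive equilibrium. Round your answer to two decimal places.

Equilibrium: 146 - 2Q = 37 + Q, so Q* = 36.3333 and P* = 73.3333.
The demand choke price is 146, so CS = (1/2)(Q*)(146 - P*) = (1/2)(36.3333)(72.6667) = 1320.1111.

1320.11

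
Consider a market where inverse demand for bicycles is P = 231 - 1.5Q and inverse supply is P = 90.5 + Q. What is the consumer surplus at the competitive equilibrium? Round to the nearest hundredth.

2368.83

Set 231 - 1.5Q = 90.5 + Q, which gives 140.5 = 2.5Q, so Q* = 56.2 and P* = 231 - 1.5(56.2) = 146.7.
Consumer surplus is the triangle under demand above P*: (1/2)(56.2)(231 - 146.7) = (1/2)(56.2)(84.3) = 2368.83.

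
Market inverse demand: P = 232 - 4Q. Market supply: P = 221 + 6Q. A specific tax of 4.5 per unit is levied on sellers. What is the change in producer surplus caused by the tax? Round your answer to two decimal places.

-2.36

Without the tax, 232 - 4Q = 221 + 6Q so Q* = 1.1 and P* = 227.6.
A tax on sellers shifts supply up by 4.5: 232 - 4Q = 221 + 6Q + 4.5, so Q_t = 0.65. Buyers pay P_b = 229.4; sellers receive P_s = P_b - 4.5 = 224.9.
PS falls from (1/2)(1.1)(6.6) = 3.63 to (1/2)(0.65)(3.9) = 1.2675, a change of -2.3625.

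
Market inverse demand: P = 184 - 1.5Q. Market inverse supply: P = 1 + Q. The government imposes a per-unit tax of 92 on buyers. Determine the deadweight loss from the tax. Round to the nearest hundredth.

Pre-tax equilibrium: 184 - 1.5Q = 1 + Q gives Q* = 73.2, P* = 74.2.
With the tax, buyers' net willingness to pay falls by 92: (184 - 92) - 1.5Q = 1 + Q, so Q_t = 36.4. Buyers pay P_b = 129.4; sellers receive P_s = P_b - 92 = 37.4.
The welfare triangle lost has base Q* - Q_t = 36.8 and height t = 92, so DWL = (1/2)(36.8)(92) = 1692.8.

1692.80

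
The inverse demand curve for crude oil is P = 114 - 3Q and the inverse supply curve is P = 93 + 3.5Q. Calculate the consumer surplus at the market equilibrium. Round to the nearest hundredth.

Set 114 - 3Q = 93 + 3.5Q, which gives 21 = 6.5Q, so Q* = 3.2308 and P* = 114 - 3(3.2308) = 104.3077.
CS is the area between the demand curve and P* from 0 to Q*: (1/2)(3.2308)(9.6923) = 15.6568.

15.66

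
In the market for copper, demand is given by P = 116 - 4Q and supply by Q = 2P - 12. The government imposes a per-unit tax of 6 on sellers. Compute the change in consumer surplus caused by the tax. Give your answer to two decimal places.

-126.81

Rewriting supply in inverse form: P = 6 + 0.5Q.
Without the tax, 116 - 4Q = 6 + 0.5Q so Q* = 24.4444 and P* = 18.2222.
With the tax, sellers need 6 more per unit: 116 - 4Q = 6 + 0.5Q + 6, so Q_t = 23.1111. Buyers pay P_b = 23.5556; sellers receive P_s = P_b - 6 = 17.5556.
CS falls from (1/2)(24.4444)(97.7778) = 1195.0617 to (1/2)(23.1111)(92.4444) = 1068.2469, a change of -126.8148.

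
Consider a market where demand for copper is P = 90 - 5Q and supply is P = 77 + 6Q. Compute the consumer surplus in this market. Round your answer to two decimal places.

Equilibrium: 90 - 5Q = 77 + 6Q, so Q* = 1.1818 and P* = 84.0909.
The demand choke price is 90, so CS = (1/2)(Q*)(90 - P*) = (1/2)(1.1818)(5.9091) = 3.4917.

3.49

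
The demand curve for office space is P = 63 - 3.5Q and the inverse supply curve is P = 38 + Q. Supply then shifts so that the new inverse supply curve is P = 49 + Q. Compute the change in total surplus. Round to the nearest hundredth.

-47.67

Initial equilibrium: Q_0 = 5.5556, P_0 = 43.5556; CS_0 = (1/2)(5.5556)(19.4444) = 54.0123, PS_0 = (1/2)(5.5556)(5.5556) = 15.4321.
New equilibrium: 63 - 3.5Q = 49 + Q gives Q_1 = 3.1111, P_1 = 52.1111; CS_1 = 16.9383, PS_1 = 4.8395.
Change in total surplus = (16.9383 + 4.8395) - (54.0123 + 15.4321) = -47.6667.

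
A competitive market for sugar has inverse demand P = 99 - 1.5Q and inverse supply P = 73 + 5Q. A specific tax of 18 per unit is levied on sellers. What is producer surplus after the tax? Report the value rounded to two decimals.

Without the tax, 99 - 1.5Q = 73 + 5Q so Q* = 4 and P* = 93.
A tax on sellers shifts supply up by 18: 99 - 1.5Q = 73 + 5Q + 18, so Q_t = 1.2308. Buyers pay P_b = 97.1538; sellers receive P_s = P_b - 18 = 79.1538.
PS = (1/2)(Q_t)(P_s - 73) = (1/2)(1.2308)(6.1538) = 3.787.

3.79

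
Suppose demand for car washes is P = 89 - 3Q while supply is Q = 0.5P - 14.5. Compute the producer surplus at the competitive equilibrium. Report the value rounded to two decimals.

Rewriting supply in inverse form: P = 29 + 2Q.
Setting demand equal to supply, 60 = 5Q, so Q* = 12 and P* = 53.
Producer surplus is the triangle above supply below P*: (1/2)(12)(53 - 29) = (1/2)(12)(24) = 144.

144.00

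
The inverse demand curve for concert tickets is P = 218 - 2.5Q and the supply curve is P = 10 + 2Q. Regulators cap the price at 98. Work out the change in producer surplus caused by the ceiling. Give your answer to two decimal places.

-200.49

Without the control, 218 - 2.5Q = 10 + 2Q so Q* = 46.2222 and P* = 102.4444.
At P = 98, sellers supply (98 - 10)/2 = 44 while buyers want more, so the quantity traded is 44 at price 98.
PS goes from (1/2)(46.2222)(92.4444) = 2136.4938 to 1936 (computed as (98 - 10)(44) - (1/2)(2)(44)^2), a change of -200.4938.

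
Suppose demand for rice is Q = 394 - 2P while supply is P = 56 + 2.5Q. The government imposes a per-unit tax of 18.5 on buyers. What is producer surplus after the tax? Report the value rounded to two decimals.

Rewriting demand in inverse form: P = 197 - 0.5Q.
Pre-tax equilibrium: 197 - 0.5Q = 56 + 2.5Q gives Q* = 47, P* = 173.5.
With the tax, buyers' net willingness to pay falls by 18.5: (197 - 18.5) - 0.5Q = 56 + 2.5Q, so Q_t = 40.8333. Buyers pay P_b = 176.5833; sellers receive P_s = P_b - 18.5 = 158.0833.
Producer surplus is the triangle above supply below P_s: (1/2)(40.8333)(158.0833 - 56) = 2084.2014.

2084.20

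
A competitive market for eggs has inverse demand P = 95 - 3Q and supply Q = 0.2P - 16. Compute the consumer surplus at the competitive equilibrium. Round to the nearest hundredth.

5.27

Rewriting supply in inverse form: P = 80 + 5Q.
Set 95 - 3Q = 80 + 5Q, which gives 15 = 8Q, so Q* = 1.875 and P* = 95 - 3(1.875) = 89.375.
Consumer surplus is the triangle under demand above P*: (1/2)(1.875)(95 - 89.375) = (1/2)(1.875)(5.625) = 5.2734.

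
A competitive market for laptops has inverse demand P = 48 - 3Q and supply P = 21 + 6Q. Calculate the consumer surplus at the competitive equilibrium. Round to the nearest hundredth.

13.50

Equilibrium: 48 - 3Q = 21 + 6Q, so Q* = 3 and P* = 39.
The demand choke price is 48, so CS = (1/2)(Q*)(48 - P*) = (1/2)(3)(9) = 13.5.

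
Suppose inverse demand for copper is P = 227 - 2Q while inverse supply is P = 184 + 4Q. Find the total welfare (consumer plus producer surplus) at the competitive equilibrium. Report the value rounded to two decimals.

Equilibrium: 227 - 2Q = 184 + 4Q, so Q* = 7.1667 and P* = 212.6667.
Total surplus is the full triangle between the curves from 0 to Q*: (1/2)(7.1667)(227 - 184) = 154.0833.

154.08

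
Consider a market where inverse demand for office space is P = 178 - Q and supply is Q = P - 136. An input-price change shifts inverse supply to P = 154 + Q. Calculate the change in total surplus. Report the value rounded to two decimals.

-297.00

Rewriting supply in inverse form: P = 136 + Q.
Initial equilibrium: Q_0 = 21, P_0 = 157; CS_0 = (1/2)(21)(21) = 220.5, PS_0 = (1/2)(21)(21) = 220.5.
New equilibrium: 178 - Q = 154 + Q gives Q_1 = 12, P_1 = 166; CS_1 = 72, PS_1 = 72.
Change in total surplus = (72 + 72) - (220.5 + 220.5) = -297.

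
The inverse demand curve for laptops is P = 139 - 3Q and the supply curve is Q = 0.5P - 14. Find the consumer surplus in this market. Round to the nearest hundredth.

Rewriting supply in inverse form: P = 28 + 2Q.
Equilibrium: 139 - 3Q = 28 + 2Q, so Q* = 22.2 and P* = 72.4.
Consumer surplus is the triangle under demand above P*: (1/2)(22.2)(139 - 72.4) = (1/2)(22.2)(66.6) = 739.26.

739.26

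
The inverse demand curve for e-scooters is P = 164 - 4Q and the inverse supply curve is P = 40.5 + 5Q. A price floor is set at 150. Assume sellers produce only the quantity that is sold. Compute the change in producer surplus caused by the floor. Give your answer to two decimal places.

Free-market equilibrium: 164 - 4Q = 40.5 + 5Q gives Q* = 13.7222, P* = 109.1111.
At P = 150, buyers demand (164 - 150)/4 = 3.5 while sellers would supply more, so the quantity traded is 3.5 at price 150.
PS goes from (1/2)(13.7222)(68.6111) = 470.7485 to 352.625 (computed as (150 - 40.5)(3.5) - (1/2)(5)(3.5)^2), a change of -118.1235.

-118.12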